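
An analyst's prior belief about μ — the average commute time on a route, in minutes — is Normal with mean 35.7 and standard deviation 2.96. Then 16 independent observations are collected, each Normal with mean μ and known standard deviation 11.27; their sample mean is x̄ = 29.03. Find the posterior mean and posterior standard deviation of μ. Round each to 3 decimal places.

With known σ, the Normal prior is conjugate. Weight on the data is w = (n/σ²)/(n/σ² + 1/τ₀²) = 0.125971/(0.125971+0.114134) = 0.52465.
Posterior mean = w·x̄ + (1−w)·μ₀ = 0.52465·29.03 + 0.47535·35.7 = 32.201. Posterior variance = 1/(0.125971+0.114134) = 4.16483, so SD = 2.041.

Posterior mean ≈ 32.201; posterior SD ≈ 2.041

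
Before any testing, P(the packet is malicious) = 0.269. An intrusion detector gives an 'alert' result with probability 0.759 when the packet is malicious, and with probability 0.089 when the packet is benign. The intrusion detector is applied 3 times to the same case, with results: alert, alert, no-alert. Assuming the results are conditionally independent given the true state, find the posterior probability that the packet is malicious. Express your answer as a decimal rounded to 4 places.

Posterior P(H) ≈ 0.8762

With H the event that the packet is malicious, the joint likelihood of the observed sequence is P(data|H) = 0.759·0.759·0.241 = 0.13884 and P(data|¬H) = 0.089·0.089·0.911 = 0.0072160.
Bayes: P(H|data) = 0.269·0.13884 / (0.269·0.13884 + 0.731·0.0072160) = 0.037347/0.042622 = 0.8762.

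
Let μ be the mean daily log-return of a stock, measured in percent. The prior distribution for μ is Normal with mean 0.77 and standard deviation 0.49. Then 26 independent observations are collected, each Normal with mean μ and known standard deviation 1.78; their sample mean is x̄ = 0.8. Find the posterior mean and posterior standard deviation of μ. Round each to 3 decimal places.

Prior precision 1/τ₀² = 1/0.49² = 4.16493; data precision n/σ² = 26/1.78² = 8.20603.
Posterior precision = 4.16493 + 8.20603 = 12.3710, giving posterior SD = 1/√12.3710 = 0.284.
Posterior mean = (4.16493·0.77 + 8.20603·0.8) / 12.3710 = 0.790.

Posterior mean ≈ 0.790; posterior SD ≈ 0.284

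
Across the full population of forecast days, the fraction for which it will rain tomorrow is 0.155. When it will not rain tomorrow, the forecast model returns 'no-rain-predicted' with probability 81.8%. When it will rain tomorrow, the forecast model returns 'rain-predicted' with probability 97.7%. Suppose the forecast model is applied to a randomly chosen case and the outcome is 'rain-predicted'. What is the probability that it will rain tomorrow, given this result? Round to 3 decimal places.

P(H | E) ≈ 0.496

Let H be the event that it will rain tomorrow. P(H) = 0.155, so P(¬H) = 0.845. With E the 'rain-predicted' result, P(E|H) = 0.977 and P(E|¬H) = 0.182.
P(E) = 0.977·0.155 + 0.182·0.845 = 0.15143 + 0.15379 = 0.30522.
By Bayes' theorem, P(H|E) = 0.15143 / 0.30522 = 0.496.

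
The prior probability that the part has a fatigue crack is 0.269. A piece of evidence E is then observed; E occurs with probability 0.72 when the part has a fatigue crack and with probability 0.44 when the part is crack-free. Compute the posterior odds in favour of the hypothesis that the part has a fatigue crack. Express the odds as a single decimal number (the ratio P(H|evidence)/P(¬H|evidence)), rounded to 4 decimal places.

Posterior odds ≈ 0.6022

Prior odds = 0.269/(1−0.269) = 0.36799. In log-odds, ln(0.36799) = -0.99970.
Add log likelihood ratio: ln(1.6364) = 0.49248.
Posterior log-odds = -0.50723, so posterior odds = exp(-0.50723) = 0.60216.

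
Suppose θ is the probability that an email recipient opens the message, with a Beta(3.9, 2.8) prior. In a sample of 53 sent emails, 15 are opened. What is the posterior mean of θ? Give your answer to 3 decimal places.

Posterior mean ≈ 0.317

The binomial likelihood is conjugate to the Beta prior: with 15 successes and 38 failures, the posterior is Beta(3.9+15, 2.8+38) = Beta(18.9, 40.8).
Posterior mean = α/(α+β) = 18.9/59.7 = 0.317.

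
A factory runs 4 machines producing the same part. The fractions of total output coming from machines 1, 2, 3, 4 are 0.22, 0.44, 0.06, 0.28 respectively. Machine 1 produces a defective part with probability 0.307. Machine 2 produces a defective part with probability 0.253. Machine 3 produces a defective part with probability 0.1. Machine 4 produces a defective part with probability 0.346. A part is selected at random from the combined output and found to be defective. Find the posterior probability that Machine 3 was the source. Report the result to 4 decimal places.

Posterior probability ≈ 0.0213

Tabulate prior·likelihood by source: [1] prior 0.22, lik 0.307, product 0.06754; [2] prior 0.44, lik 0.253, product 0.1113; [3] prior 0.06, lik 0.1, product 0.006000; [4] prior 0.28, lik 0.346, product 0.09688.
Normalizing constant = 0.28174; the posterior for Machine 3 is its product over the sum, 0.006000/0.28174 = 0.0213.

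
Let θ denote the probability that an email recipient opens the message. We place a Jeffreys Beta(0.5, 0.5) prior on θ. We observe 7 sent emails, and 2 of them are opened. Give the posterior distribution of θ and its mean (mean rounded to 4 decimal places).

Observing 2 successes and 5 failures updates Beta(0.5, 0.5) by adding the success and failure counts to the two shape parameters: α = 0.5+2 = 2.5, β = 0.5+5 = 5.5.
E[θ | data] = 2.5/(2.5+5.5) = 0.3125.

Posterior: Beta(2.5, 5.5); mean ≈ 0.3125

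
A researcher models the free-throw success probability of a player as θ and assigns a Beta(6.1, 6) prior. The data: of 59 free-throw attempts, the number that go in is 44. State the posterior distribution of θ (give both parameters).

Observing 44 successes and 15 failures updates Beta(6.1, 6) by adding the success and failure counts to the two shape parameters: α = 6.1+44 = 50.1, β = 6+15 = 21.

Posterior: Beta(50.1, 21)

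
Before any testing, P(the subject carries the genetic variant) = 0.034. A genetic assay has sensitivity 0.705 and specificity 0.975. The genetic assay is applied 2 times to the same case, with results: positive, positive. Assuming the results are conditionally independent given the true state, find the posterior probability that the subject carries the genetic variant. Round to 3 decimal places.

Posterior P(H) ≈ 0.966

Let H be the event that the subject carries the genetic variant; start with P(H) = 0.034. P('positive'|H) = 0.705, P('positive'|¬H) = 0.025.
Update on result 1 ('positive'): P(H) ← 0.705·0.0340 / (0.705·0.0340 + 0.025·0.9660) = 0.023970/0.048120 = 0.4981.
Update on result 2 ('positive'): P(H) ← 0.705·0.4981 / (0.705·0.4981 + 0.025·0.5019) = 0.35118/0.36373 = 0.9655.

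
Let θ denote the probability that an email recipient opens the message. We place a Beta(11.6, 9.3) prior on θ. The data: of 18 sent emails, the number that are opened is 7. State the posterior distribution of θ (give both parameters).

Observing 7 successes and 11 failures updates Beta(11.6, 9.3) by adding the success and failure counts to the two shape parameters: α = 11.6+7 = 18.6, β = 9.3+11 = 20.3.

Posterior: Beta(18.6, 20.3)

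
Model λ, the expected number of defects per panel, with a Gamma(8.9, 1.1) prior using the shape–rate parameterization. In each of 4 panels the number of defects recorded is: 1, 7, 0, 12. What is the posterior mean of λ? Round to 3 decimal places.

Posterior mean ≈ 5.667

Total count ∑xᵢ = 20 over n = 4 panels.
Gamma is conjugate to the Poisson likelihood: posterior is Gamma(shape = 8.9+20 = 28.9, rate = 1.1+4 = 5.1).
Posterior mean = shape/rate = 28.9/5.1 = 5.667.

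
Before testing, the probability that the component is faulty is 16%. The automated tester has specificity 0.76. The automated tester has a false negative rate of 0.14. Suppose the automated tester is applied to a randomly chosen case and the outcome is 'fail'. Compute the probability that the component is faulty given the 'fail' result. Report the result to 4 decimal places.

Let H be the event that the component is faulty. P(H) = 0.16, so P(¬H) = 0.84. With E the 'fail' result, P(E|H) = 0.86 and P(E|¬H) = 0.24.
P(E) = 0.86·0.16 + 0.24·0.84 = 0.13760 + 0.20160 = 0.33920.
By Bayes' theorem, P(H|E) = 0.13760 / 0.33920 = 0.4057.

P(H | E) ≈ 0.4057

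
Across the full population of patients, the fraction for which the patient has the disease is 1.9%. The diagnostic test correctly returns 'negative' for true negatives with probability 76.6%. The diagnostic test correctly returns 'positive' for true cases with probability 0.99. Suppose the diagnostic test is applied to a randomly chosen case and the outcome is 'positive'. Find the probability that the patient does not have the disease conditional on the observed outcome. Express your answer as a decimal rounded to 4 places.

Let H be the event that the patient has the disease. P(H) = 0.019, so P(¬H) = 0.981. With E the 'positive' result, P(E|H) = 0.99 and P(E|¬H) = 0.234.
P(E) = 0.99·0.019 + 0.234·0.981 = 0.018810 + 0.22955 = 0.24836.
By Bayes' theorem, P(H|E) = 0.018810 / 0.24836 = 0.0757. Hence P(¬H|E) = 1 − 0.0757 = 0.9243.

P(¬H | E) ≈ 0.9243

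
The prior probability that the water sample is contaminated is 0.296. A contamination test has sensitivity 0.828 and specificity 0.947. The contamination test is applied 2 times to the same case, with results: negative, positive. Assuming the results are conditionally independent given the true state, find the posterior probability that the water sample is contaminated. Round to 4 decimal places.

Posterior P(H) ≈ 0.5440

With H the event that the water sample is contaminated, the joint likelihood of the observed sequence is P(data|H) = 0.172·0.828 = 0.14242 and P(data|¬H) = 0.947·0.053 = 0.050191.
Bayes: P(H|data) = 0.296·0.14242 / (0.296·0.14242 + 0.704·0.050191) = 0.042155/0.077490 = 0.5440.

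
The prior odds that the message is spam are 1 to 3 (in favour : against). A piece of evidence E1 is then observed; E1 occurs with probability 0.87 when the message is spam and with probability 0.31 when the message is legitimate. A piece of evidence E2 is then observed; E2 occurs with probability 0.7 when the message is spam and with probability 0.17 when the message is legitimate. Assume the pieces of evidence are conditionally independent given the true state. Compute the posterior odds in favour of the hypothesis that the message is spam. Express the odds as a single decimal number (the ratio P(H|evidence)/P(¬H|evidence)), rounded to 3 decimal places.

Posterior odds ≈ 3.852

Prior odds = 1/3 = 0.33333.
Likelihood ratio for E1 = 0.87/0.31 = 2.8065.
Likelihood ratio for E2 = 0.7/0.17 = 4.1176.
Posterior odds = prior odds × LR₁ × LR₂ = 3.8520.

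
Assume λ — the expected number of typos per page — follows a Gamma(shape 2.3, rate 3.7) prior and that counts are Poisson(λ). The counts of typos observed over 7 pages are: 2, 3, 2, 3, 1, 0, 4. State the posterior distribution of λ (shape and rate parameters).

Posterior: Gamma(shape=17.3, rate=10.7)

Total count ∑xᵢ = 15 over n = 7 pages.
Gamma is conjugate to the Poisson likelihood: posterior is Gamma(shape = 2.3+15 = 17.3, rate = 3.7+7 = 10.7).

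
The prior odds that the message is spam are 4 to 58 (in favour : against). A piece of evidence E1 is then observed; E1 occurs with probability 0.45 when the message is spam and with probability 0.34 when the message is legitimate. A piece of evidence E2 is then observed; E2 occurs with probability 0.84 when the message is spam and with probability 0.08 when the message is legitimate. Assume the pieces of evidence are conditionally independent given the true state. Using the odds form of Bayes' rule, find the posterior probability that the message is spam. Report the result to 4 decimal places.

Posterior probability ≈ 0.4894

Prior odds = 4/58 = 0.068966. In log-odds, ln(0.068966) = -2.6741.
Add log likelihood ratios: ln(1.3235) + ln(10.500) = 2.6317.
Posterior log-odds = -0.042471, so posterior odds = exp(-0.042471) = 0.95842. Converting, P(H|E) = 0.95842/1.9584 = 0.4894.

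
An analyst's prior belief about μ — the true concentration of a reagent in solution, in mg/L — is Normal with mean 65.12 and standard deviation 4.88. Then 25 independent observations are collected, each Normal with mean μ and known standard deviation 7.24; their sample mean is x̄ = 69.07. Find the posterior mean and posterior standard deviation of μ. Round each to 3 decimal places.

With known σ, the Normal prior is conjugate. Weight on the data is w = (n/σ²)/(n/σ² + 1/τ₀²) = 0.476939/(0.476939+0.0419914) = 0.91908.
Posterior mean = w·x̄ + (1−w)·μ₀ = 0.91908·69.07 + 0.080919·65.12 = 68.750. Posterior variance = 1/(0.476939+0.0419914) = 1.92704, so SD = 1.388.

Posterior mean ≈ 68.750; posterior SD ≈ 1.388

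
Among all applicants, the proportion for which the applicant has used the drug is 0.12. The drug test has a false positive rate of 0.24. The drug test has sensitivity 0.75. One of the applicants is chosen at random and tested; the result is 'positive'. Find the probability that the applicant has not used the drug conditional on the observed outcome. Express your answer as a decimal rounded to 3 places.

P(¬H | E) ≈ 0.701

Let H be the event that the applicant has used the drug. P(H) = 0.12, so P(¬H) = 0.88. With E the 'positive' result, P(E|H) = 0.75 and P(E|¬H) = 0.24.
P(E) = 0.75·0.12 + 0.24·0.88 = 0.090000 + 0.21120 = 0.30120.
By Bayes' theorem, P(H|E) = 0.090000 / 0.30120 = 0.299. Hence P(¬H|E) = 1 − 0.299 = 0.701.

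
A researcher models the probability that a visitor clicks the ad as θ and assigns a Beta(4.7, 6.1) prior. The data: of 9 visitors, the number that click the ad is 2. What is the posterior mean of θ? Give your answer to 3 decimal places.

The binomial likelihood is conjugate to the Beta prior: with 2 successes and 7 failures, the posterior is Beta(4.7+2, 6.1+7) = Beta(6.7, 13.1).
E[θ | data] = 6.7/(6.7+13.1) = 0.338.

Posterior mean ≈ 0.338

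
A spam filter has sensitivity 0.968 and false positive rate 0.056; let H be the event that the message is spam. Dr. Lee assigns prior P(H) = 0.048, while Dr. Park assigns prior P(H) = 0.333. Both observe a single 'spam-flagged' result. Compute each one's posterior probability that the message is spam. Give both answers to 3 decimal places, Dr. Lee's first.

Dr. Lee: 0.466; Dr. Park: 0.896

The likelihood ratio for a 'spam-flagged' result is 0.968/0.056 = 17.286.
Dr. Lee: prior odds 0.048/0.952 = 0.050420; posterior odds 0.87155; posterior probability 0.466.
Dr. Park: prior odds 0.333/0.667 = 0.49925; posterior odds 8.6299; posterior probability 0.896.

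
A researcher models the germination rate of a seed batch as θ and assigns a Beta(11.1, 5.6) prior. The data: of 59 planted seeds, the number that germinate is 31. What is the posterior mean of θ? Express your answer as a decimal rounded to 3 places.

The binomial likelihood is conjugate to the Beta prior: with 31 successes and 28 failures, the posterior is Beta(11.1+31, 5.6+28) = Beta(42.1, 33.6).
Posterior mean = α/(α+β) = 42.1/75.7 = 0.556.

Posterior mean ≈ 0.556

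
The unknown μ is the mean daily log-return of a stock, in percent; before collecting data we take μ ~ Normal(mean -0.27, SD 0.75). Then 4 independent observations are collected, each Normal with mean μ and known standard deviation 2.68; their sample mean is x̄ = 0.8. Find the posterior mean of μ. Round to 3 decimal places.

Prior precision 1/τ₀² = 1/0.75² = 1.77778; data precision n/σ² = 4/2.68² = 0.556917.
Posterior precision = 1.77778 + 0.556917 = 2.33469.
Posterior mean = (1.77778·-0.27 + 0.556917·0.8) / 2.33469 = -0.015.

Posterior mean ≈ -0.015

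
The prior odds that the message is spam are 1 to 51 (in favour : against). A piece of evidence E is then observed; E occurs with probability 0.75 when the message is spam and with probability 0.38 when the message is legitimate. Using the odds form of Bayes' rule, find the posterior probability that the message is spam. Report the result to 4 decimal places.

Posterior probability ≈ 0.0373

Prior odds = 1/51 = 0.019608.
Likelihood ratio for E = 0.75/0.38 = 1.9737.
Posterior odds = prior odds × LR = 0.038700.
Posterior probability = odds/(1+odds) = 0.038700/1.0387 = 0.0373.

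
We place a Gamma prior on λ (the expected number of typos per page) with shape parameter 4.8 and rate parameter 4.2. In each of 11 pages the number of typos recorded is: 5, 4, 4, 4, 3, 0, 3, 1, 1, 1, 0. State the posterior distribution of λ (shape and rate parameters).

Total count ∑xᵢ = 26 over n = 11 pages.
Gamma is conjugate to the Poisson likelihood: posterior is Gamma(shape = 4.8+26 = 30.8, rate = 4.2+11 = 15.2).

Posterior: Gamma(shape=30.8, rate=15.2)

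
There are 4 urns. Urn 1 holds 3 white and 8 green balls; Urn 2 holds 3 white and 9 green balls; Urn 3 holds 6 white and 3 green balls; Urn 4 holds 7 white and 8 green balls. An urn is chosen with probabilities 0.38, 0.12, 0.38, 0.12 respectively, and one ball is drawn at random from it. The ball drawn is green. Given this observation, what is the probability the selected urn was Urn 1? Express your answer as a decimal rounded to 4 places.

Posterior probability ≈ 0.4961

Tabulate prior·likelihood by source: [1] prior 0.38, lik 0.7273, product 0.2764; [2] prior 0.12, lik 0.75, product 0.09000; [3] prior 0.38, lik 0.3333, product 0.1267; [4] prior 0.12, lik 0.5333, product 0.06400.
Normalizing constant = 0.55703; the posterior for Urn 1 is its product over the sum, 0.2764/0.55703 = 0.4961.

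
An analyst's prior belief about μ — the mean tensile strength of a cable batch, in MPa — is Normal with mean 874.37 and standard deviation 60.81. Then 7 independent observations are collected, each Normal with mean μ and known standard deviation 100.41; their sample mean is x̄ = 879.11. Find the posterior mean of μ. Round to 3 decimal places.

With known σ, the Normal prior is conjugate. Weight on the data is w = (n/σ²)/(n/σ² + 1/τ₀²) = 0.00069430/(0.00069430+0.00027043) = 0.71968.
Posterior mean = w·x̄ + (1−w)·μ₀ = 0.71968·879.11 + 0.28032·874.37 = 877.781.

Posterior mean ≈ 877.781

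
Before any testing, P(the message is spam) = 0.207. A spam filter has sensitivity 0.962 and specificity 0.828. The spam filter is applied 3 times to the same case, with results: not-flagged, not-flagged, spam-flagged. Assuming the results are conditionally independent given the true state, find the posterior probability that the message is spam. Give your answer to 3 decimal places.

Let H be the event that the message is spam; start with P(H) = 0.207. P('spam-flagged'|H) = 0.962, P('spam-flagged'|¬H) = 0.172.
Update on result 1 ('not-flagged'): P(H) ← 0.038·0.2070 / (0.038·0.2070 + 0.828·0.7930) = 0.0078660/0.66447 = 0.0118.
Update on result 2 ('not-flagged'): P(H) ← 0.038·0.0118 / (0.038·0.0118 + 0.828·0.9882) = 0.00044984/0.81865 = 0.0005.
Update on result 3 ('spam-flagged'): P(H) ← 0.962·0.0005 / (0.962·0.0005 + 0.172·0.9995) = 0.00052862/0.17243 = 0.0031.

Posterior P(H) ≈ 0.003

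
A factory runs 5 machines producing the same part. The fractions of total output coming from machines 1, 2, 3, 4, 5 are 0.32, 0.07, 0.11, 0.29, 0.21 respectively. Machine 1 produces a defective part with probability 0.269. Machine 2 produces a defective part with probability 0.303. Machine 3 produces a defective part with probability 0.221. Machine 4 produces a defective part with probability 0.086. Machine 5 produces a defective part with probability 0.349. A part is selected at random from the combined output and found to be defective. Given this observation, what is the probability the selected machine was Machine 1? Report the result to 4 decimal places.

Posterior probability ≈ 0.3745

Tabulate prior·likelihood by source: [1] prior 0.32, lik 0.269, product 0.08608; [2] prior 0.07, lik 0.303, product 0.02121; [3] prior 0.11, lik 0.221, product 0.02431; [4] prior 0.29, lik 0.086, product 0.02494; [5] prior 0.21, lik 0.349, product 0.07329.
Normalizing constant = 0.22983; the posterior for Machine 1 is its product over the sum, 0.08608/0.22983 = 0.3745.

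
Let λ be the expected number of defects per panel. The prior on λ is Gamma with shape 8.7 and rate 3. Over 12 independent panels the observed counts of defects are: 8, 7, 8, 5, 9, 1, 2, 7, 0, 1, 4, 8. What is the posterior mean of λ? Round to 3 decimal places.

Posterior mean ≈ 4.580

The Poisson likelihood adds the total count to the shape and the number of exposure periods to the rate. Here ∑xᵢ = 60 and n = 12, so shape 8.7→68.7 and rate 3→15.
E[λ | data] = 68.7/15 = 4.580.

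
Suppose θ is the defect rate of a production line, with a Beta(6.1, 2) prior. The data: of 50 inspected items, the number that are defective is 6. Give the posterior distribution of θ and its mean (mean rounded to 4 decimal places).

Posterior: Beta(12.1, 46); mean ≈ 0.2083

Observing 6 successes and 44 failures updates Beta(6.1, 2) by adding the success and failure counts to the two shape parameters: α = 6.1+6 = 12.1, β = 2+44 = 46.
Posterior mean = α/(α+β) = 12.1/58.1 = 0.2083.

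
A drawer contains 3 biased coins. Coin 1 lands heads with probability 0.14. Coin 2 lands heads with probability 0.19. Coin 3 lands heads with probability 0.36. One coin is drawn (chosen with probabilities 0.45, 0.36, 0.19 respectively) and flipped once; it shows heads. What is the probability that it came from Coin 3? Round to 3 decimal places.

Tabulate prior·likelihood by source: [1] prior 0.45, lik 0.14, product 0.06300; [2] prior 0.36, lik 0.19, product 0.06840; [3] prior 0.19, lik 0.36, product 0.06840.
Normalizing constant = 0.19980; the posterior for Coin 3 is its product over the sum, 0.06840/0.19980 = 0.342.

Posterior probability ≈ 0.342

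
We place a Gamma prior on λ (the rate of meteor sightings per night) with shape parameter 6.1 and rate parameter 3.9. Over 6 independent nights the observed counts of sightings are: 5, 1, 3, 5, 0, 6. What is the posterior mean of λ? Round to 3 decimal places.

Posterior mean ≈ 2.636

Total count ∑xᵢ = 20 over n = 6 nights.
Gamma is conjugate to the Poisson likelihood: posterior is Gamma(shape = 6.1+20 = 26.1, rate = 3.9+6 = 9.9).
E[λ | data] = 26.1/9.9 = 2.636.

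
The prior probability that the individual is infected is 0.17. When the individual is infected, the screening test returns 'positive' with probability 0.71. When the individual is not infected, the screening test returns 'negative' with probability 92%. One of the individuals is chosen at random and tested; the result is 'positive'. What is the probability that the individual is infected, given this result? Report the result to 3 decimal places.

Let H be the event that the individual is infected. P(H) = 0.17, so P(¬H) = 0.83. With E the 'positive' result, P(E|H) = 0.71 and P(E|¬H) = 0.08.
P(E) = 0.71·0.17 + 0.08·0.83 = 0.12070 + 0.066400 = 0.18710.
By Bayes' theorem, P(H|E) = 0.12070 / 0.18710 = 0.645.

P(H | E) ≈ 0.645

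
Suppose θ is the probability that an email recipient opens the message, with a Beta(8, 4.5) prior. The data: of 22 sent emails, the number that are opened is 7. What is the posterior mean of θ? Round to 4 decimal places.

Posterior mean ≈ 0.4348

Observing 7 successes and 15 failures updates Beta(8, 4.5) by adding the success and failure counts to the two shape parameters: α = 8+7 = 15, β = 4.5+15 = 19.5.
Posterior mean = α/(α+β) = 15/34.5 = 0.4348.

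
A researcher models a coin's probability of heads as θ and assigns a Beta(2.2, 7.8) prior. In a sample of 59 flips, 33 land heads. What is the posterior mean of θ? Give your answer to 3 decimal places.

Observing 33 successes and 26 failures updates Beta(2.2, 7.8) by adding the success and failure counts to the two shape parameters: α = 2.2+33 = 35.2, β = 7.8+26 = 33.8.
Posterior mean = α/(α+β) = 35.2/69 = 0.510.

Posterior mean ≈ 0.510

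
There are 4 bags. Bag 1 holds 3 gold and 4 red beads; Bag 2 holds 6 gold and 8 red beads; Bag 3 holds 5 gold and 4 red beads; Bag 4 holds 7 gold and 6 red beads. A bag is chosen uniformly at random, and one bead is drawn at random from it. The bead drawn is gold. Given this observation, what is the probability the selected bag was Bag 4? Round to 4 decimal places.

Posterior probability ≈ 0.2760

Tabulate prior·likelihood by source: [1] prior 0.25, lik 0.4286, product 0.1071; [2] prior 0.25, lik 0.4286, product 0.1071; [3] prior 0.25, lik 0.5556, product 0.1389; [4] prior 0.25, lik 0.5385, product 0.1346.
Normalizing constant = 0.48779; the posterior for Bag 4 is its product over the sum, 0.1346/0.48779 = 0.2760.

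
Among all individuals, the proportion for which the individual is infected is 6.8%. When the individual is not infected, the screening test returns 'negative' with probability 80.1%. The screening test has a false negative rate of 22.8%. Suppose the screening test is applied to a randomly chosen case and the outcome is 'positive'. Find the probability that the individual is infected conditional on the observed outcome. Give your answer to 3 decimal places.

P(H | E) ≈ 0.221

Write H for 'the individual is infected'. Prior odds H:¬H = 0.068/0.932 = 0.072961. For the 'positive' outcome, the likelihood ratio is 0.772/0.199 = 3.8794.
Posterior odds = 0.072961 × 3.8794 = 0.28305, so P(H|E) = 0.28305/(1+0.28305) = 0.221.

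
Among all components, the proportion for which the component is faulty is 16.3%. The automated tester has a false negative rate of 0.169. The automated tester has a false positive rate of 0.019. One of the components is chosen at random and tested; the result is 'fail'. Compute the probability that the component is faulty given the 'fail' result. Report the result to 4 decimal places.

P(H | E) ≈ 0.8949

Write H for 'the component is faulty'. Prior odds H:¬H = 0.163/0.837 = 0.19474. For the 'fail' outcome, the likelihood ratio is 0.831/0.019 = 43.737.
Posterior odds = 0.19474 × 43.737 = 8.5174, so P(H|E) = 8.5174/(1+8.5174) = 0.8949.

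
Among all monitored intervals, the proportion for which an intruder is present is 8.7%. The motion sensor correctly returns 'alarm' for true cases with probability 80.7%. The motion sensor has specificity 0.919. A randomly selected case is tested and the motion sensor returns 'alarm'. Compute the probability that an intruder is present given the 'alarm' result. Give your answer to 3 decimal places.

Let H be the event that an intruder is present. P(H) = 0.087, so P(¬H) = 0.913. With E the 'alarm' result, P(E|H) = 0.807 and P(E|¬H) = 0.081.
P(E) = 0.807·0.087 + 0.081·0.913 = 0.070209 + 0.073953 = 0.14416.
By Bayes' theorem, P(H|E) = 0.070209 / 0.14416 = 0.487.

P(H | E) ≈ 0.487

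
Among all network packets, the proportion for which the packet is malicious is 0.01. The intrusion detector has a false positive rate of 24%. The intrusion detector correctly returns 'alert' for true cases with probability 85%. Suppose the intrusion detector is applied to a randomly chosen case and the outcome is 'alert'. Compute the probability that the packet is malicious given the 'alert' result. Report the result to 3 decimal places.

Write H for 'the packet is malicious'. Prior odds H:¬H = 0.01/0.99 = 0.010101. For the 'alert' outcome, the likelihood ratio is 0.85/0.24 = 3.5417.
Posterior odds = 0.010101 × 3.5417 = 0.035774, so P(H|E) = 0.035774/(1+0.035774) = 0.035.

P(H | E) ≈ 0.035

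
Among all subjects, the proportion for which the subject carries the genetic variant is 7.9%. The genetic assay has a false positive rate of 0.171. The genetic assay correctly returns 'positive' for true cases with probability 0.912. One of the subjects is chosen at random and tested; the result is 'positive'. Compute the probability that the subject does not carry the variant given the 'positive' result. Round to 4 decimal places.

P(¬H | E) ≈ 0.6861

Write H for 'the subject carries the genetic variant'. Prior odds H:¬H = 0.079/0.921 = 0.085776. For the 'positive' outcome, the likelihood ratio is 0.912/0.171 = 5.3333.
Posterior odds = 0.085776 × 5.3333 = 0.45747, so P(H|E) = 0.45747/(1+0.45747) = 0.3139. Then P(¬H|E) = 1 − 0.3139 = 0.6861.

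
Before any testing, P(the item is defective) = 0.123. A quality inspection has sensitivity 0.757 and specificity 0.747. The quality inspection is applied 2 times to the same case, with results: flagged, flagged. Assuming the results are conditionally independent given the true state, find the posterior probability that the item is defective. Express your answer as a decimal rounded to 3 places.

Posterior P(H) ≈ 0.557

With H the event that the item is defective, the joint likelihood of the observed sequence is P(data|H) = 0.757·0.757 = 0.57305 and P(data|¬H) = 0.253·0.253 = 0.064009.
Bayes: P(H|data) = 0.123·0.57305 / (0.123·0.57305 + 0.877·0.064009) = 0.070485/0.12662 = 0.5567.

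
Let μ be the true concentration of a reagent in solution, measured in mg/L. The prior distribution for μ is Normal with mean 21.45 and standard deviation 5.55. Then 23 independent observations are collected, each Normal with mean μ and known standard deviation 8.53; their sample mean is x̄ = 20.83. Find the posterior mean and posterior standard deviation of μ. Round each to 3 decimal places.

With known σ, the Normal prior is conjugate. Weight on the data is w = (n/σ²)/(n/σ² + 1/τ₀²) = 0.316104/(0.316104+0.0324649) = 0.90686.
Posterior mean = w·x̄ + (1−w)·μ₀ = 0.90686·20.83 + 0.093138·21.45 = 20.888. Posterior variance = 1/(0.316104+0.0324649) = 2.86887, so SD = 1.694.

Posterior mean ≈ 20.888; posterior SD ≈ 1.694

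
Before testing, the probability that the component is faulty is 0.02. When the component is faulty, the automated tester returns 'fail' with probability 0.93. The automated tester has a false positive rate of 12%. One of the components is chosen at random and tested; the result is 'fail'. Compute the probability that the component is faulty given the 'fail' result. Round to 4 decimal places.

P(H | E) ≈ 0.1366

Let H be the event that the component is faulty. P(H) = 0.02, so P(¬H) = 0.98. With E the 'fail' result, P(E|H) = 0.93 and P(E|¬H) = 0.12.
P(E) = 0.93·0.02 + 0.12·0.98 = 0.018600 + 0.11760 = 0.13620.
By Bayes' theorem, P(H|E) = 0.018600 / 0.13620 = 0.1366.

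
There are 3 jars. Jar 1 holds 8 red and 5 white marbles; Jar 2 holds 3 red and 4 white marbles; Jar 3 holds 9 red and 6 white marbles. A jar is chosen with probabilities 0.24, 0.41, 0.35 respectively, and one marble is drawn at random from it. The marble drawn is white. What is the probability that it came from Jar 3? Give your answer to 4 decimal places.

P(white|Jar 1) = 0.3846; P(white|Jar 2) = 0.5714; P(white|Jar 3) = 0.4.
Prior × likelihood for each source: 0.24·0.3846=0.09231, 0.41·0.5714=0.2343, 0.35·0.4=0.1400. Summing gives P(white) = 0.46659.
P(Jar 3 | white) = 0.1400 / 0.46659 = 0.3000.

Posterior probability ≈ 0.3000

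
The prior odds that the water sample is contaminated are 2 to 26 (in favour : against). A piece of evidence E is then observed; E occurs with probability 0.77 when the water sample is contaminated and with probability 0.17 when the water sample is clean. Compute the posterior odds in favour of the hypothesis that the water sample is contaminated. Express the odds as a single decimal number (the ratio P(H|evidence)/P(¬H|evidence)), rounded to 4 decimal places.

Posterior odds ≈ 0.3484

Prior odds = 2/26 = 0.076923. In log-odds, ln(0.076923) = -2.5649.
Add log likelihood ratio: ln(4.5294) = 1.5106.
Posterior log-odds = -1.0544, so posterior odds = exp(-1.0544) = 0.34842.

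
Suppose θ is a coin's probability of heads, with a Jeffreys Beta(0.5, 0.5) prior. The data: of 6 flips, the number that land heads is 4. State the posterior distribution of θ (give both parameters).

Posterior: Beta(4.5, 2.5)

Observing 4 successes and 2 failures updates Beta(0.5, 0.5) by adding the success and failure counts to the two shape parameters: α = 0.5+4 = 4.5, β = 0.5+2 = 2.5.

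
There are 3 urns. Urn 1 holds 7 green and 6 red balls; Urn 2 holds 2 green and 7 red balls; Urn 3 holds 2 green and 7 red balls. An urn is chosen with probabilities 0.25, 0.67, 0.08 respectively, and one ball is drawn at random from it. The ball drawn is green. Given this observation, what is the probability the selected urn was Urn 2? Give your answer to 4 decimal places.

Tabulate prior·likelihood by source: [1] prior 0.25, lik 0.5385, product 0.1346; [2] prior 0.67, lik 0.2222, product 0.1489; [3] prior 0.08, lik 0.2222, product 0.01778.
Normalizing constant = 0.30128; the posterior for Urn 2 is its product over the sum, 0.1489/0.30128 = 0.4942.

Posterior probability ≈ 0.4942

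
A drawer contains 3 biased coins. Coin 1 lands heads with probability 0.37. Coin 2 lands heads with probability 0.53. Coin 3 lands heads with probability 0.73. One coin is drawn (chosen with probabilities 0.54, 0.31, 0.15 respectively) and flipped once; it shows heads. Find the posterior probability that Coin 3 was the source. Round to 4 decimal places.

Posterior probability ≈ 0.2312

Tabulate prior·likelihood by source: [1] prior 0.54, lik 0.37, product 0.1998; [2] prior 0.31, lik 0.53, product 0.1643; [3] prior 0.15, lik 0.73, product 0.1095.
Normalizing constant = 0.47360; the posterior for Coin 3 is its product over the sum, 0.1095/0.47360 = 0.2312.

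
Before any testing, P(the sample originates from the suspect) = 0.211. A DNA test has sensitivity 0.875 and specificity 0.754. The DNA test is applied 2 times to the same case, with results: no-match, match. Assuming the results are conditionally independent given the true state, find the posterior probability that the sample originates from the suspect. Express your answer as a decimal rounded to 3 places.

Posterior P(H) ≈ 0.136

Let H be the event that the sample originates from the suspect; start with P(H) = 0.211. P('match'|H) = 0.875, P('match'|¬H) = 0.246.
Update on result 1 ('no-match'): P(H) ← 0.125·0.2110 / (0.125·0.2110 + 0.754·0.7890) = 0.026375/0.62128 = 0.0425.
Update on result 2 ('match'): P(H) ← 0.875·0.0425 / (0.875·0.0425 + 0.246·0.9575) = 0.037146/0.27270 = 0.1362.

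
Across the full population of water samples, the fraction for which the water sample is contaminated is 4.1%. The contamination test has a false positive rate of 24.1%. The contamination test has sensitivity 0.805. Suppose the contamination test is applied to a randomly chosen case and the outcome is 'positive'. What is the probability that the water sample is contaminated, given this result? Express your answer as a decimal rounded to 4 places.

P(H | E) ≈ 0.1250

Write H for 'the water sample is contaminated'. Prior odds H:¬H = 0.041/0.959 = 0.042753. For the 'positive' outcome, the likelihood ratio is 0.805/0.241 = 3.3402.
Posterior odds = 0.042753 × 3.3402 = 0.14281, so P(H|E) = 0.14281/(1+0.14281) = 0.1250.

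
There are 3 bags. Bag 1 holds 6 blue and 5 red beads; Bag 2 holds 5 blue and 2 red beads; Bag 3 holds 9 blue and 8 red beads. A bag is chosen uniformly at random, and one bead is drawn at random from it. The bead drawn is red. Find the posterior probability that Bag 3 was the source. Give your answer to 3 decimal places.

Posterior probability ≈ 0.389

Tabulate prior·likelihood by source: [1] prior 0.333333, lik 0.4545, product 0.1515; [2] prior 0.333333, lik 0.2857, product 0.09524; [3] prior 0.333333, lik 0.4706, product 0.1569.
Normalizing constant = 0.40362; the posterior for Bag 3 is its product over the sum, 0.1569/0.40362 = 0.389.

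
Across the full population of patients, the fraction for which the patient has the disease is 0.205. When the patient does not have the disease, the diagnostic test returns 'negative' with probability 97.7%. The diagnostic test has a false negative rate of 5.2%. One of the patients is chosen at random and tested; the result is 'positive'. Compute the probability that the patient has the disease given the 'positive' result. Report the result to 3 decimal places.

P(H | E) ≈ 0.914

Write H for 'the patient has the disease'. Prior odds H:¬H = 0.205/0.795 = 0.25786. For the 'positive' outcome, the likelihood ratio is 0.948/0.023 = 41.217.
Posterior odds = 0.25786 × 41.217 = 10.628, so P(H|E) = 10.628/(1+10.628) = 0.914.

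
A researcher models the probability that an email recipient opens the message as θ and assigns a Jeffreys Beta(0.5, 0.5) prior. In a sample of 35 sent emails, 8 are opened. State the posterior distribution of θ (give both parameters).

Posterior: Beta(8.5, 27.5)

The binomial likelihood is conjugate to the Beta prior: with 8 successes and 27 failures, the posterior is Beta(0.5+8, 0.5+27) = Beta(8.5, 27.5).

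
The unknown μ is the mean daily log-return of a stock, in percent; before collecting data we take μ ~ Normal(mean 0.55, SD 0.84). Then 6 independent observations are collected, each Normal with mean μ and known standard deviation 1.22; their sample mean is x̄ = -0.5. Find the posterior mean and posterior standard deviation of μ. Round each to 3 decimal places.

Prior precision 1/τ₀² = 1/0.84² = 1.41723; data precision n/σ² = 6/1.22² = 4.03117.
Posterior precision = 1.41723 + 4.03117 = 5.44841, giving posterior SD = 1/√5.44841 = 0.428.
Posterior mean = (1.41723·0.55 + 4.03117·-0.5) / 5.44841 = -0.227.

Posterior mean ≈ -0.227; posterior SD ≈ 0.428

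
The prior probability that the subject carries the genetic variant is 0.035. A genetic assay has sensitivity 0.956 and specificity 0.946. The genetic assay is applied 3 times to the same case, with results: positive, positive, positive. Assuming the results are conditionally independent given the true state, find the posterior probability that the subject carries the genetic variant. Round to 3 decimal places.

Posterior P(H) ≈ 0.995

With H the event that the subject carries the genetic variant, the joint likelihood of the observed sequence is P(data|H) = 0.956·0.956·0.956 = 0.87372 and P(data|¬H) = 0.054·0.054·0.054 = 0.00015746.
Bayes: P(H|data) = 0.035·0.87372 / (0.035·0.87372 + 0.965·0.00015746) = 0.030580/0.030732 = 0.9951.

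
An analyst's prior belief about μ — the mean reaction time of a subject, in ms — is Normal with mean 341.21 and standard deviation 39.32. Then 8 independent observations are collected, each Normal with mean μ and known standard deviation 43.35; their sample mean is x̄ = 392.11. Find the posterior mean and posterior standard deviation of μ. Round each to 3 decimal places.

Prior precision 1/τ₀² = 1/39.32² = 0.00064680; data precision n/σ² = 8/43.35² = 0.00425708.
Posterior precision = 0.00064680 + 0.00425708 = 0.00490388, giving posterior SD = 1/√0.00490388 = 14.280.
Posterior mean = (0.00064680·341.21 + 0.00425708·392.11) / 0.00490388 = 385.396.

Posterior mean ≈ 385.396; posterior SD ≈ 14.280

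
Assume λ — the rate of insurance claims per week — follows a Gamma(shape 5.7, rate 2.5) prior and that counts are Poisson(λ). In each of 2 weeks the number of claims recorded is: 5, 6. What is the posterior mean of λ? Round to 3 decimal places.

Posterior mean ≈ 3.711

Total count ∑xᵢ = 11 over n = 2 weeks.
Gamma is conjugate to the Poisson likelihood: posterior is Gamma(shape = 5.7+11 = 16.7, rate = 2.5+2 = 4.5).
Posterior mean = shape/rate = 16.7/4.5 = 3.711.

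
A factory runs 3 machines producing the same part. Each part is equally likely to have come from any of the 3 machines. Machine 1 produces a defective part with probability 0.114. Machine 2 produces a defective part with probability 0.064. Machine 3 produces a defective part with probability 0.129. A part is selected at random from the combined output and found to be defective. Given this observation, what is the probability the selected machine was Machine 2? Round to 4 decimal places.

Posterior probability ≈ 0.2085

Tabulate prior·likelihood by source: [1] prior 0.333333, lik 0.114, product 0.03800; [2] prior 0.333333, lik 0.064, product 0.02133; [3] prior 0.333333, lik 0.129, product 0.04300.
Normalizing constant = 0.10233; the posterior for Machine 2 is its product over the sum, 0.02133/0.10233 = 0.2085.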